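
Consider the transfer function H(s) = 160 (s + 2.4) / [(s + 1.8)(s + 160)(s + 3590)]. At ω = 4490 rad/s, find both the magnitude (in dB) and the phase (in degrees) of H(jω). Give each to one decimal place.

|H| = -104.2 dB, ∠H = -139.3°

|j4490 + 2.4| = √(4490² + 2.4²) = 4490
|j4490 + 1.8| = √(4490² + 1.8²) = 4490
|j4490 + 160| = √(4490² + 160²) = 4493
|j4490 + 3590| = √(4490² + 3590²) = 5749
|H(j4490)| = 160 × 4490 / (4490 × 4493 × 5749) = 6.1948e-06
20 log₁₀(6.1948e-06) = -104.16 dB
∠(j4490 + 2.4) = arctan(4490/2.4) = 89.97°
∠(j4490 + 1.8) = arctan(4490/1.8) = 89.98°
∠(j4490 + 160) = arctan(4490/160) = 87.96°
∠(j4490 + 3590) = arctan(4490/3590) = 51.36°
∠H(j4490) = 89.97° − (89.98° + 87.96° + 51.36°) = -139.32°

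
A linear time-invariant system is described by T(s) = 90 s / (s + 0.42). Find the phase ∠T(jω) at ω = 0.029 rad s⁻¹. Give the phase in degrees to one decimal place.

∠(j0.029) = 90.00°
∠(j0.029 + 0.42) = arctan(0.029/0.42) = 3.95°
∠T(j0.029) = 90.00° − 3.95° = 86.05°

86.1°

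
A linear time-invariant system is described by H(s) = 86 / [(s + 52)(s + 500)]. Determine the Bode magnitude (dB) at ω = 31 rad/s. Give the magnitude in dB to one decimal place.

|j31 + 52| = √(31² + 52²) = 60.54
|j31 + 500| = √(31² + 500²) = 501
|H(j31)| = 86 / (60.54 × 501) = 0.0028357
20 log₁₀(0.0028357) = -50.95 dB

-50.9 dB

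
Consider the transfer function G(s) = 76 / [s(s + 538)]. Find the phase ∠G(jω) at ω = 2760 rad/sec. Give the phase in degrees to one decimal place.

-169.0 deg

∠(j2760 + 538) = arctan(2760/538) = 78.97°
∠(j2760) = 90.00°
∠G(j2760) = − (78.97° + 90.00°) = -168.97°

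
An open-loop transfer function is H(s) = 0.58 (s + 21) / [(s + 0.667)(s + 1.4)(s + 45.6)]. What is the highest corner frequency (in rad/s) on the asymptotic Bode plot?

45.6 rad/s

Break frequencies occur at each pole and zero magnitude: 0.667 rad/s, 1.4 rad/s, 21 rad/s, 45.6 rad/s.
The highest is 45.6 rad/s.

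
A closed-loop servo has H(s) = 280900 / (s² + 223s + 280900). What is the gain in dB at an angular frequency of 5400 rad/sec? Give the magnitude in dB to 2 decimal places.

-40.25 dB

|(j5400)² + 223(j5400) + 280900| = |-2.8879e+07 + j1.2042e+06| = 2.89e+07
|H(j5400)| = 280900 / 2.89e+07 = 0.0097183
20 log₁₀(0.0097183) = -40.248 dB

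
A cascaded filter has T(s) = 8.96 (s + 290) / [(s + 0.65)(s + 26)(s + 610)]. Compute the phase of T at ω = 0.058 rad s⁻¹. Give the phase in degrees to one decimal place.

∠(j0.058 + 290) = arctan(0.058/290) = 0.01°
∠(j0.058 + 0.65) = arctan(0.058/0.65) = 5.10°
∠(j0.058 + 26) = arctan(0.058/26) = 0.13°
∠(j0.058 + 610) = arctan(0.058/610) = 0.01°
∠T(j0.058) = 0.01° − (5.10° + 0.13° + 0.01°) = -5.22°

-5.2°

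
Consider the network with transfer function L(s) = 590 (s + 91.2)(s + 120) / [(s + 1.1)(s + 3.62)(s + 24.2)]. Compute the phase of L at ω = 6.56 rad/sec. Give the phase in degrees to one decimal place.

-149.5°

∠(j6.56 + 91.2) = arctan(6.56/91.2) = 4.11°
∠(j6.56 + 120) = arctan(6.56/120) = 3.13°
∠(j6.56 + 1.1) = arctan(6.56/1.1) = 80.48°
∠(j6.56 + 3.62) = arctan(6.56/3.62) = 61.11°
∠(j6.56 + 24.2) = arctan(6.56/24.2) = 15.17°
∠L(j6.56) = 4.11° + 3.13° − (80.48° + 61.11° + 15.17°) = -149.51°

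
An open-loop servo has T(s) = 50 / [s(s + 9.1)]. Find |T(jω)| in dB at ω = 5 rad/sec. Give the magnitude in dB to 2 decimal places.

-0.33 dB

|j5 + 9.1| = √(5² + 9.1²) = 10.38
|j5| = 5
|T(j5)| = 50 / (10.38 × 5) = 0.9631
20 log₁₀(0.9631) = -0.327 dB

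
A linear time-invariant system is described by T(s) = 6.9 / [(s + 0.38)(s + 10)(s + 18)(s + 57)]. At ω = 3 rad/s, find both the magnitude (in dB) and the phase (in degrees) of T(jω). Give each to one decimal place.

|T| = -73.6 dB, ∠T = -112.0 deg

|j3 + 0.38| = √(3² + 0.38²) = 3.024
|j3 + 10| = √(3² + 10²) = 10.44
|j3 + 18| = √(3² + 18²) = 18.25
|j3 + 57| = √(3² + 57²) = 57.08
|T(j3)| = 6.9 / (3.024 × 10.44 × 18.25 × 57.08) = 0.00020983
20 log₁₀(0.00020983) = -73.56 dB
∠(j3 + 0.38) = arctan(3/0.38) = 82.78°
∠(j3 + 10) = arctan(3/10) = 16.70°
∠(j3 + 18) = arctan(3/18) = 9.46°
∠(j3 + 57) = arctan(3/57) = 3.01°
∠T(j3) = − (82.78° + 16.70° + 9.46° + 3.01°) = -111.96°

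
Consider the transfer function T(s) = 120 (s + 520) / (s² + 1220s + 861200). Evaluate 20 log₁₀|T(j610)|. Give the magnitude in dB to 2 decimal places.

-19.33 dB

|j610 + 520| = √(610² + 520²) = 801.6
|(j610)² + 1220(j610) + 861200| = |4.891e+05 + j7.442e+05| = 8.905e+05
|T(j610)| = 120 × 801.6 / 8.905e+05 = 0.10801
20 log₁₀(0.10801) = -19.331 dB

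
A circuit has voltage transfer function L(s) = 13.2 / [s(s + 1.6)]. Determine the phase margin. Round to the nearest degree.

25°

Gain crossover: |L(jω)| = 1 at ω ≈ 3.46 rad s⁻¹.
∠L(j3.46) = −90° − arctan(3.46/1.6) ≈ -155.19°
PM = 180° + (-155.19°) = 24.81°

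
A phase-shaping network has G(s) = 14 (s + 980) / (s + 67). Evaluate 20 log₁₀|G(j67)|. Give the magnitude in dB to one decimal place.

43.2 dB

|j67 + 980| = √(67² + 980²) = 982.3
|j67 + 67| = √(67² + 67²) = 94.75
|G(j67)| = 14 × 982.3 / 94.75 = 145.14
20 log₁₀(145.14) = 43.24 dB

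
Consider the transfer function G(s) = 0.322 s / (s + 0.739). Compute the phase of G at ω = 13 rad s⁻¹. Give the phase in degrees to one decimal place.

∠(j13) = 90.00°
∠(j13 + 0.739) = arctan(13/0.739) = 86.75°
∠G(j13) = 90.00° − 86.75° = 3.25°

3.3°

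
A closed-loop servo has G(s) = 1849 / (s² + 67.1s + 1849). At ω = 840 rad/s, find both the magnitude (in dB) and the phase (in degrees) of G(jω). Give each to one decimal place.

|(j840)² + 67.1(j840) + 1849| = |-7.0375e+05 + j56364| = 7.06e+05
|G(j840)| = 1849 / 7.06e+05 = 0.002619
20 log₁₀(0.002619) = -51.64 dB
∠[(j840)² + 67.1(j840) + 1849] = ∠[-7.0375e+05 + j56364] = 175.42°
∠G(j840) = −175.42° = -175.42°

|G| = -51.6 dB, ∠G = -175.4°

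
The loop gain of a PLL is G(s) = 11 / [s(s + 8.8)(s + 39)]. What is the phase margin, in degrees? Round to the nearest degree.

90°

Gain crossover: |G(jω)| = 1 at ω ≈ 0.0321 rad/s.
∠G(j0.0321) = −90° − arctan(0.0321/8.8) − arctan(0.0321/39) ≈ -90.26°
PM = 180° + (-90.26°) = 89.74°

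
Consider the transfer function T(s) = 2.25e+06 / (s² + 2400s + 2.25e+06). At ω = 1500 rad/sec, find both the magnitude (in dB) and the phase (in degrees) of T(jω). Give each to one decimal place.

|(j1500)² + 2400(j1500) + 2.25e+06| = |0 + j3.6e+06| = 3.6e+06
|T(j1500)| = 2.25e+06 / 3.6e+06 = 0.625
20 log₁₀(0.625) = -4.08 dB
∠[(j1500)² + 2400(j1500) + 2.25e+06] = ∠[0 + j3.6e+06] = 90.00°
∠T(j1500) = −90.00° = -90.00°

|T| = -4.1 dB, ∠T = -90.0 deg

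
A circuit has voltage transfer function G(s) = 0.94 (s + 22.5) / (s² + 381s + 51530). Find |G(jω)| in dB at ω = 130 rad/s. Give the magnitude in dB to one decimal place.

-53.8 dB

|j130 + 22.5| = √(130² + 22.5²) = 131.9
|(j130)² + 381(j130) + 51530| = |34630 + j49530| = 6.044e+04
|G(j130)| = 0.94 × 131.9 / 6.044e+04 = 0.002052
20 log₁₀(0.002052) = -53.76 dB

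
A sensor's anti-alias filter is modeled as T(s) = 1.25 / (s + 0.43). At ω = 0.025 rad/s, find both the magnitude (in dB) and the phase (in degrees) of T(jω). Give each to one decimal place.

|T| = 9.3 dB, ∠T = -3.3°

|j0.025 + 0.43| = √(0.025² + 0.43²) = 0.4307
|T(j0.025)| = 1.25 / 0.4307 = 2.9021
20 log₁₀(2.9021) = 9.25 dB
∠(j0.025 + 0.43) = arctan(0.025/0.43) = 3.33°
∠T(j0.025) = −3.33° = -3.33°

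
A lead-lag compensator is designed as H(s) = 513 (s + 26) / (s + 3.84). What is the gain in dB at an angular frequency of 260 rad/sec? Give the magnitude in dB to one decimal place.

54.2 dB

|j260 + 26| = √(260² + 26²) = 261.3
|j260 + 3.84| = √(260² + 3.84²) = 260
|H(j260)| = 513 × 261.3 / 260 = 515.5
20 log₁₀(515.5) = 54.24 dB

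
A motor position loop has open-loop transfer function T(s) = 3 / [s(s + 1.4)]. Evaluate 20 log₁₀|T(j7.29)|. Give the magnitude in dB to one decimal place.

|j7.29 + 1.4| = √(7.29² + 1.4²) = 7.423
|j7.29| = 7.29
|T(j7.29)| = 3 / (7.423 × 7.29) = 0.055437
20 log₁₀(0.055437) = -25.12 dB

-25.1 dB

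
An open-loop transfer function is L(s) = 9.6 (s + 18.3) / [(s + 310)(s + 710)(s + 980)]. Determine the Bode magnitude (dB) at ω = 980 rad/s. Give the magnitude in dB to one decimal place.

-105.3 dB

|j980 + 18.3| = √(980² + 18.3²) = 980.2
|j980 + 310| = √(980² + 310²) = 1028
|j980 + 710| = √(980² + 710²) = 1210
|j980 + 980| = √(980² + 980²) = 1386
|L(j980)| = 9.6 × 980.2 / (1028 × 1210 × 1386) = 5.4582e-06
20 log₁₀(5.4582e-06) = -105.26 dB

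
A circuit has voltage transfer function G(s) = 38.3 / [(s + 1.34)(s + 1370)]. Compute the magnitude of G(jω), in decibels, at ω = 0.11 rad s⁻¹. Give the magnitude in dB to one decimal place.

|j0.11 + 1.34| = √(0.11² + 1.34²) = 1.345
|j0.11 + 1370| = √(0.11² + 1370²) = 1370
|G(j0.11)| = 38.3 / (1.345 × 1370) = 0.020793
20 log₁₀(0.020793) = -33.64 dB

-33.6 dB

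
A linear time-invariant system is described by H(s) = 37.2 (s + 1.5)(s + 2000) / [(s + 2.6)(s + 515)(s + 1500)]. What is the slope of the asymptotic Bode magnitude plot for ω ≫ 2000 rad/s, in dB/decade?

With 2 zeros and 3 poles, the high-frequency asymptotic slope is 20 × (2 − 3) = -20 dB/decade.

-20 dB/decade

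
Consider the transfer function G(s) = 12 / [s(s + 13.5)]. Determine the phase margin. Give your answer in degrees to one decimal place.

86.2°

Gain crossover: |G(jω)| = 1 at ω ≈ 0.887 rad/s.
∠G(j0.887) = −90° − arctan(0.887/13.5) ≈ -93.76°
PM = 180° + (-93.76°) = 86.24°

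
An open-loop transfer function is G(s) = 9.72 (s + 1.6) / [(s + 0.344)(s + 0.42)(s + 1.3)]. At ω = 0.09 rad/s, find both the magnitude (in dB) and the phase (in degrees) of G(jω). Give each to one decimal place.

|G| = 37.9 dB, ∠G = -27.5°

|j0.09 + 1.6| = √(0.09² + 1.6²) = 1.603
|j0.09 + 0.344| = √(0.09² + 0.344²) = 0.3556
|j0.09 + 0.42| = √(0.09² + 0.42²) = 0.4295
|j0.09 + 1.3| = √(0.09² + 1.3²) = 1.303
|G(j0.09)| = 9.72 × 1.603 / (0.3556 × 0.4295 × 1.303) = 78.263
20 log₁₀(78.263) = 37.87 dB
∠(j0.09 + 1.6) = arctan(0.09/1.6) = 3.22°
∠(j0.09 + 0.344) = arctan(0.09/0.344) = 14.66°
∠(j0.09 + 0.42) = arctan(0.09/0.42) = 12.09°
∠(j0.09 + 1.3) = arctan(0.09/1.3) = 3.96°
∠G(j0.09) = 3.22° − (14.66° + 12.09° + 3.96°) = -27.50°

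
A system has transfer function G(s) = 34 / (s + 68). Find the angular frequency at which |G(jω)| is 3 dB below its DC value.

68 rad s⁻¹

For a single-pole low-pass, the −3 dB point is at the pole: ω = 68 rad s⁻¹.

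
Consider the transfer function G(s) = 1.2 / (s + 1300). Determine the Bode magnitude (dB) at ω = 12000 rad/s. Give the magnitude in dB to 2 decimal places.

-80.05 dB

|j12000 + 1300| = √(12000² + 1300²) = 1.207e+04
|G(j12000)| = 1.2 / 1.207e+04 = 9.9418e-05
20 log₁₀(9.9418e-05) = -80.051 dB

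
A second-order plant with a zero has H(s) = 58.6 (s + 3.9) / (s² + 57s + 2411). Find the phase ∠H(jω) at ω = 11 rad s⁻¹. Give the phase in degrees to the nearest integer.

55°

∠(j11 + 3.9) = arctan(11/3.9) = 70.48°
∠[(j11)² + 57(j11) + 2411] = ∠[2290 + j627] = 15.31°
∠H(j11) = 70.48° − 15.31° = 55.17°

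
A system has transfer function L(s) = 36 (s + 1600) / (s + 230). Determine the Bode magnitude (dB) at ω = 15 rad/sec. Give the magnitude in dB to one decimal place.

|j15 + 1600| = √(15² + 1600²) = 1600
|j15 + 230| = √(15² + 230²) = 230.5
|L(j15)| = 36 × 1600 / 230.5 = 249.91
20 log₁₀(249.91) = 47.96 dB

48.0 dB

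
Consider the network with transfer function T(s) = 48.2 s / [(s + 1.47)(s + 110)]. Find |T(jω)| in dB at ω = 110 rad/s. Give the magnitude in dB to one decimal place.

|j110| = 110
|j110 + 1.47| = √(110² + 1.47²) = 110
|j110 + 110| = √(110² + 110²) = 155.6
|T(j110)| = 48.2 × 110 / (110 × 155.6) = 0.30981
20 log₁₀(0.30981) = -10.18 dB

-10.2 dB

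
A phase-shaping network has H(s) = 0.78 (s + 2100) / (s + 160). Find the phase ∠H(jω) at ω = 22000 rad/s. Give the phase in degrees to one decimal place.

∠(j22000 + 2100) = arctan(22000/2100) = 84.55°
∠(j22000 + 160) = arctan(22000/160) = 89.58°
∠H(j22000) = 84.55° − 89.58° = -5.04°

-5.0°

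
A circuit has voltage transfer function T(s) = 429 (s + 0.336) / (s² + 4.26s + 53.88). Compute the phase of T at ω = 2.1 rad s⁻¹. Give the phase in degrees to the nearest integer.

∠(j2.1 + 0.336) = arctan(2.1/0.336) = 80.91°
∠[(j2.1)² + 4.26(j2.1) + 53.88] = ∠[49.47 + j8.946] = 10.25°
∠T(j2.1) = 80.91° − 10.25° = 70.66°

71°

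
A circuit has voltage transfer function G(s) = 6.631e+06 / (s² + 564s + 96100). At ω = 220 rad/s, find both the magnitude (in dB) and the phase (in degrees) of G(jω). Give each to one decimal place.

|G| = 34.0 dB, ∠G = -69.0°

|(j220)² + 564(j220) + 96100| = |47700 + j1.2408e+05| = 1.329e+05
|G(j220)| = 6.631e+06 / 1.329e+05 = 49.882
20 log₁₀(49.882) = 33.96 dB
∠[(j220)² + 564(j220) + 96100] = ∠[47700 + j1.2408e+05] = 68.97°
∠G(j220) = −68.97° = -68.97°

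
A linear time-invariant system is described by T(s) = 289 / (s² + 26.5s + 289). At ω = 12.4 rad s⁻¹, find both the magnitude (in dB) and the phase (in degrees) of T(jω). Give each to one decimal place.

|T| = -1.8 dB, ∠T = -67.6°

|(j12.4)² + 26.5(j12.4) + 289| = |135.24 + j328.6| = 355.3
|T(j12.4)| = 289 / 355.3 = 0.8133
20 log₁₀(0.8133) = -1.79 dB
∠[(j12.4)² + 26.5(j12.4) + 289] = ∠[135.24 + j328.6] = 67.63°
∠T(j12.4) = −67.63° = -67.63°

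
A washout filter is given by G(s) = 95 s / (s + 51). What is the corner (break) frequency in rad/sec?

The single real pole at s = −51 gives a corner at ω = 51 rad/sec.

51 rad/sec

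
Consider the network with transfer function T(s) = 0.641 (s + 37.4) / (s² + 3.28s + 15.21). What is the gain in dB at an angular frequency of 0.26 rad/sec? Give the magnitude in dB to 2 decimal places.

3.98 dB

|j0.26 + 37.4| = √(0.26² + 37.4²) = 37.4
|(j0.26)² + 3.28(j0.26) + 15.21| = |15.142 + j0.8528| = 15.17
|T(j0.26)| = 0.641 × 37.4 / 15.17 = 1.5807
20 log₁₀(1.5807) = 3.977 dB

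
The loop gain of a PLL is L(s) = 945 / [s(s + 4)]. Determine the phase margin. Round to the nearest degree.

7 deg

Gain crossover: |L(jω)| = 1 at ω ≈ 30.6 rad/s.
∠L(j30.6) = −90° − arctan(30.6/4) ≈ -172.56°
PM = 180° + (-172.56°) = 7.44°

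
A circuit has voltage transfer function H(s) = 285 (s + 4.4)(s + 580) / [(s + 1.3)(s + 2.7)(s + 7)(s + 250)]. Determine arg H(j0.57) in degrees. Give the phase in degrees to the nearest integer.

∠(j0.57 + 4.4) = arctan(0.57/4.4) = 7.38°
∠(j0.57 + 580) = arctan(0.57/580) = 0.06°
∠(j0.57 + 1.3) = arctan(0.57/1.3) = 23.68°
∠(j0.57 + 2.7) = arctan(0.57/2.7) = 11.92°
∠(j0.57 + 7) = arctan(0.57/7) = 4.66°
∠(j0.57 + 250) = arctan(0.57/250) = 0.13°
∠H(j0.57) = 7.38° + 0.06° − (23.68° + 11.92° + 4.66° + 0.13°) = -32.94°

-33°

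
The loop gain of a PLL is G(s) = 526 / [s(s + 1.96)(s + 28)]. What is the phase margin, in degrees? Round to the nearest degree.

Gain crossover: |G(jω)| = 1 at ω ≈ 4.09 rad s⁻¹.
∠G(j4.09) = −90° − arctan(4.09/1.96) − arctan(4.09/28) ≈ -162.74°
PM = 180° + (-162.74°) = 17.26°

17°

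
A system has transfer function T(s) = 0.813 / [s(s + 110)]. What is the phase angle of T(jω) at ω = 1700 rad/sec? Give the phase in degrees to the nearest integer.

∠(j1700 + 110) = arctan(1700/110) = 86.30°
∠(j1700) = 90.00°
∠T(j1700) = − (86.30° + 90.00°) = -176.30°

-176°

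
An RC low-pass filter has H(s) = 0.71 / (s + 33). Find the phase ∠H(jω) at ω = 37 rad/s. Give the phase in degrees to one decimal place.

∠(j37 + 33) = arctan(37/33) = 48.27°
∠H(j37) = −48.27° = -48.27°

-48.3°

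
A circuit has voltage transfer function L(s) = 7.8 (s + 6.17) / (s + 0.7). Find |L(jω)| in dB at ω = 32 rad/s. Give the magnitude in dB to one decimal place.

|j32 + 6.17| = √(32² + 6.17²) = 32.59
|j32 + 0.7| = √(32² + 0.7²) = 32.01
|L(j32)| = 7.8 × 32.59 / 32.01 = 7.9418
20 log₁₀(7.9418) = 18.00 dB

18.0 dB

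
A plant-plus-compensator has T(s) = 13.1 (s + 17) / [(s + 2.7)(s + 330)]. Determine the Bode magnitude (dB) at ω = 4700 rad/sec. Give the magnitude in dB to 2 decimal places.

|j4700 + 17| = √(4700² + 17²) = 4700
|j4700 + 2.7| = √(4700² + 2.7²) = 4700
|j4700 + 330| = √(4700² + 330²) = 4712
|T(j4700)| = 13.1 × 4700 / (4700 × 4712) = 0.0027804
20 log₁₀(0.0027804) = -51.118 dB

-51.12 dB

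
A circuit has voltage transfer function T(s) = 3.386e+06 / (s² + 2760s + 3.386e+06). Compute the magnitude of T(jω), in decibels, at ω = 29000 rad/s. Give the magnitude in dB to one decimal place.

-47.9 dB

|(j29000)² + 2760(j29000) + 3.386e+06| = |-8.3761e+08 + j8.004e+07| = 8.414e+08
|T(j29000)| = 3.386e+06 / 8.414e+08 = 0.0040241
20 log₁₀(0.0040241) = -47.91 dB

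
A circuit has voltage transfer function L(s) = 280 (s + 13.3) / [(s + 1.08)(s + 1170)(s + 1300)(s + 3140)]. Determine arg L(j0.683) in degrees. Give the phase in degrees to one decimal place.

∠(j0.683 + 13.3) = arctan(0.683/13.3) = 2.94°
∠(j0.683 + 1.08) = arctan(0.683/1.08) = 32.31°
∠(j0.683 + 1170) = arctan(0.683/1170) = 0.03°
∠(j0.683 + 1300) = arctan(0.683/1300) = 0.03°
∠(j0.683 + 3140) = arctan(0.683/3140) = 0.01°
∠L(j0.683) = 2.94° − (32.31° + 0.03° + 0.03° + 0.01°) = -29.45°

-29.4°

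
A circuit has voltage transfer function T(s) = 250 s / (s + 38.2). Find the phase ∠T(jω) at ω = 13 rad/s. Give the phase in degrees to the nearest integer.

71°

∠(j13) = 90.00°
∠(j13 + 38.2) = arctan(13/38.2) = 18.79°
∠T(j13) = 90.00° − 18.79° = 71.21°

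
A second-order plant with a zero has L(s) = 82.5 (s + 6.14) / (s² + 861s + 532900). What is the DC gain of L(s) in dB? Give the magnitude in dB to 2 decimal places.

L(0) = 82.5 × 6.14 / 532900 = 0.00095055
20 log₁₀(0.00095055) = -60.440 dB

-60.44 dB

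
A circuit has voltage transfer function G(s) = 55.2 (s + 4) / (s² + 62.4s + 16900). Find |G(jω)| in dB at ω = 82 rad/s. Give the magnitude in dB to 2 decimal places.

-8.01 dB

|j82 + 4| = √(82² + 4²) = 82.1
|(j82)² + 62.4(j82) + 16900| = |10176 + j5116.8| = 1.139e+04
|G(j82)| = 55.2 × 82.1 / 1.139e+04 = 0.39787
20 log₁₀(0.39787) = -8.005 dB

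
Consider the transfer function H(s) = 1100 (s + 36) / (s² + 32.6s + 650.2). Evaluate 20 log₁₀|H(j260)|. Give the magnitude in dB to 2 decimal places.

|j260 + 36| = √(260² + 36²) = 262.5
|(j260)² + 32.6(j260) + 650.2| = |-66950 + j8476| = 6.748e+04
|H(j260)| = 1100 × 262.5 / 6.748e+04 = 4.2785
20 log₁₀(4.2785) = 12.626 dB

12.63 dB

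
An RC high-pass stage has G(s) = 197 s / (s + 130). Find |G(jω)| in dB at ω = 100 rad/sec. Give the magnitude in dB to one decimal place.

|j100| = 100
|j100 + 130| = √(100² + 130²) = 164
|G(j100)| = 197 × 100 / 164 = 120.11
20 log₁₀(120.11) = 41.59 dB

41.6 dB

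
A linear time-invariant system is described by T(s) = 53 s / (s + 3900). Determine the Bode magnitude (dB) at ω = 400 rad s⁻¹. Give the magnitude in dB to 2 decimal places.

14.66 dB

|j400| = 400
|j400 + 3900| = √(400² + 3900²) = 3920
|T(j400)| = 53 × 400 / 3920 = 5.4075
20 log₁₀(5.4075) = 14.660 dB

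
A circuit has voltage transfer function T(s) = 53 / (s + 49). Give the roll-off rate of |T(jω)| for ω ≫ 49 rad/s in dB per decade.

-20 dB/decade

With 0 zeros and 1 pole, the high-frequency asymptotic slope is 20 × (0 − 1) = -20 dB/decade.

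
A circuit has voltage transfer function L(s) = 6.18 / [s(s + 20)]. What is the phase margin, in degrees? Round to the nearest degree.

89°

Gain crossover: |L(jω)| = 1 at ω ≈ 0.309 rad/s.
∠L(j0.309) = −90° − arctan(0.309/20) ≈ -90.89°
PM = 180° + (-90.89°) = 89.11°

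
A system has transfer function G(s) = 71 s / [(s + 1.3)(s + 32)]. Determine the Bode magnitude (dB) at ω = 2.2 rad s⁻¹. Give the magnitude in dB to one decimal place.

5.6 dB

|j2.2| = 2.2
|j2.2 + 1.3| = √(2.2² + 1.3²) = 2.555
|j2.2 + 32| = √(2.2² + 32²) = 32.08
|G(j2.2)| = 71 × 2.2 / (2.555 × 32.08) = 1.9057
20 log₁₀(1.9057) = 5.60 dB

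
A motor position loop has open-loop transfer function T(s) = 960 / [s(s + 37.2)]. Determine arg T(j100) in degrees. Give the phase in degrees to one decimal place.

-159.6 deg

∠(j100 + 37.2) = arctan(100/37.2) = 69.59°
∠(j100) = 90.00°
∠T(j100) = − (69.59° + 90.00°) = -159.59°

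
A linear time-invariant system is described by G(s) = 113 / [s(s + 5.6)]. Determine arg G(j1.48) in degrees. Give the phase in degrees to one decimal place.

-104.8 deg

∠(j1.48 + 5.6) = arctan(1.48/5.6) = 14.80°
∠(j1.48) = 90.00°
∠G(j1.48) = − (14.80° + 90.00°) = -104.80°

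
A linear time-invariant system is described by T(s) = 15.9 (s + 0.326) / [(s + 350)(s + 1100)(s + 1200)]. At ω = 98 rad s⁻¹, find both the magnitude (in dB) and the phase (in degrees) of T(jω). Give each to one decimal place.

|j98 + 0.326| = √(98² + 0.326²) = 98
|j98 + 350| = √(98² + 350²) = 363.5
|j98 + 1100| = √(98² + 1100²) = 1104
|j98 + 1200| = √(98² + 1200²) = 1204
|T(j98)| = 15.9 × 98 / (363.5 × 1104 × 1204) = 3.2243e-06
20 log₁₀(3.2243e-06) = -109.83 dB
∠(j98 + 0.326) = arctan(98/0.326) = 89.81°
∠(j98 + 350) = arctan(98/350) = 15.64°
∠(j98 + 1100) = arctan(98/1100) = 5.09°
∠(j98 + 1200) = arctan(98/1200) = 4.67°
∠T(j98) = 89.81° − (15.64° + 5.09° + 4.67°) = 64.41°

|T| = -109.8 dB, ∠T = 64.4°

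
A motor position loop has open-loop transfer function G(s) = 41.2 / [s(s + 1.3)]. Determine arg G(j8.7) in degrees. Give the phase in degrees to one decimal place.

-171.5°

∠(j8.7 + 1.3) = arctan(8.7/1.3) = 81.50°
∠(j8.7) = 90.00°
∠G(j8.7) = − (81.50° + 90.00°) = -171.50°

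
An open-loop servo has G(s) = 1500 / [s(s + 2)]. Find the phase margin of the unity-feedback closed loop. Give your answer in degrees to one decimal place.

3.0°

Gain crossover: |G(jω)| = 1 at ω ≈ 38.7 rad/s.
∠G(j38.7) = −90° − arctan(38.7/2) ≈ -177.04°
PM = 180° + (-177.04°) = 2.96°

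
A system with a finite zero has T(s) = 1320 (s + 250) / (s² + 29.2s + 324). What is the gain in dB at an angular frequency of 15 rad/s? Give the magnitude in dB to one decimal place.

57.3 dB

|j15 + 250| = √(15² + 250²) = 250.4
|(j15)² + 29.2(j15) + 324| = |99 + j438| = 449
|T(j15)| = 1320 × 250.4 / 449 = 736.21
20 log₁₀(736.21) = 57.34 dB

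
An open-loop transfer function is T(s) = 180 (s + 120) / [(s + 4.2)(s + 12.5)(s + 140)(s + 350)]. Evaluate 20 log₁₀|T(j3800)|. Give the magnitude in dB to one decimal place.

-169.7 dB

|j3800 + 120| = √(3800² + 120²) = 3802
|j3800 + 4.2| = √(3800² + 4.2²) = 3800
|j3800 + 12.5| = √(3800² + 12.5²) = 3800
|j3800 + 140| = √(3800² + 140²) = 3803
|j3800 + 350| = √(3800² + 350²) = 3816
|T(j3800)| = 180 × 3802 / (3800 × 3800 × 3803 × 3816) = 3.2659e-09
20 log₁₀(3.2659e-09) = -169.72 dB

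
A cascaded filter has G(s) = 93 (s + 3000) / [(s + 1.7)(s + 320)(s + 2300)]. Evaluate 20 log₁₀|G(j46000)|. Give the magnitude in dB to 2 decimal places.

-147.13 dB

|j46000 + 3000| = √(46000² + 3000²) = 4.61e+04
|j46000 + 1.7| = √(46000² + 1.7²) = 4.6e+04
|j46000 + 320| = √(46000² + 320²) = 4.6e+04
|j46000 + 2300| = √(46000² + 2300²) = 4.606e+04
|G(j46000)| = 93 × 4.61e+04 / (4.6e+04 × 4.6e+04 × 4.606e+04) = 4.3988e-08
20 log₁₀(4.3988e-08) = -147.133 dB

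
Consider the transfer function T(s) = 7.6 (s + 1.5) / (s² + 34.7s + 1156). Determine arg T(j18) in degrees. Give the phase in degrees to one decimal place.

48.3 deg

∠(j18 + 1.5) = arctan(18/1.5) = 85.24°
∠[(j18)² + 34.7(j18) + 1156] = ∠[832 + j624.6] = 36.90°
∠T(j18) = 85.24° − 36.90° = 48.34°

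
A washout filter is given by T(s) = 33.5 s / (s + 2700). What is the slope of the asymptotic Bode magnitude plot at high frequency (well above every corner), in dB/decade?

0 dB/decade

With 1 zero and 1 pole, the high-frequency asymptotic slope is 20 × (1 − 1) = 0 dB/decade.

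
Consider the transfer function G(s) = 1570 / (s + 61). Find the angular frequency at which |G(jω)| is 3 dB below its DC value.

61 rad/s

For a single-pole low-pass, the −3 dB point is at the pole: ω = 61 rad/s.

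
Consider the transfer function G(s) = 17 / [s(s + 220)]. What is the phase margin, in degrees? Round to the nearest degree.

90°

Gain crossover: |G(jω)| = 1 at ω ≈ 0.0773 rad s⁻¹.
∠G(j0.0773) = −90° − arctan(0.0773/220) ≈ -90.02°
PM = 180° + (-90.02°) = 89.98°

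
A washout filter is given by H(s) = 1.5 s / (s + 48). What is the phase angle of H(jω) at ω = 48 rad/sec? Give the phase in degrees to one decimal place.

∠(j48) = 90.00°
∠(j48 + 48) = arctan(48/48) = 45.00°
∠H(j48) = 90.00° − 45.00° = 45.00°

45.0°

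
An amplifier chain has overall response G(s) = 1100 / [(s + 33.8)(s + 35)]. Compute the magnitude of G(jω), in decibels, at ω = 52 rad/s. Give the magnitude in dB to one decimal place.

|j52 + 33.8| = √(52² + 33.8²) = 62.02
|j52 + 35| = √(52² + 35²) = 62.68
|G(j52)| = 1100 / (62.02 × 62.68) = 0.28296
20 log₁₀(0.28296) = -10.97 dB

-11.0 dB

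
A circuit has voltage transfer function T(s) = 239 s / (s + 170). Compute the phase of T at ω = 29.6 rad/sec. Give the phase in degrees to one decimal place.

∠(j29.6) = 90.00°
∠(j29.6 + 170) = arctan(29.6/170) = 9.88°
∠T(j29.6) = 90.00° − 9.88° = 80.12°

80.1°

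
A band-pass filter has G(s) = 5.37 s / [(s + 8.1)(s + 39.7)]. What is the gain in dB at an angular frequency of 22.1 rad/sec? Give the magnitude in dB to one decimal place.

-19.1 dB

|j22.1| = 22.1
|j22.1 + 8.1| = √(22.1² + 8.1²) = 23.54
|j22.1 + 39.7| = √(22.1² + 39.7²) = 45.44
|G(j22.1)| = 5.37 × 22.1 / (23.54 × 45.44) = 0.11097
20 log₁₀(0.11097) = -19.10 dB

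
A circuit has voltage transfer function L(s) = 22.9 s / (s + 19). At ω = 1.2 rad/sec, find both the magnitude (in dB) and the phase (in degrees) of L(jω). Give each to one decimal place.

|L| = 3.2 dB, ∠L = 86.4°

|j1.2| = 1.2
|j1.2 + 19| = √(1.2² + 19²) = 19.04
|L(j1.2)| = 22.9 × 1.2 / 19.04 = 1.4434
20 log₁₀(1.4434) = 3.19 dB
∠(j1.2) = 90.00°
∠(j1.2 + 19) = arctan(1.2/19) = 3.61°
∠L(j1.2) = 90.00° − 3.61° = 86.39°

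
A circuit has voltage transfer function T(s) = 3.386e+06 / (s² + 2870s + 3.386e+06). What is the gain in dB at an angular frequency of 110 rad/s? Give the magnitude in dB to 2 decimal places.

-0.01 dB

|(j110)² + 2870(j110) + 3.386e+06| = |3.3739e+06 + j3.157e+05| = 3.389e+06
|T(j110)| = 3.386e+06 / 3.389e+06 = 0.99922
20 log₁₀(0.99922) = -0.007 dB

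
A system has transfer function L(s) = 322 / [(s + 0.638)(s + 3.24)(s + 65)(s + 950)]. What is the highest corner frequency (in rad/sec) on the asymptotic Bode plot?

Break frequencies occur at each pole and zero magnitude: 0.638 rad/sec, 3.24 rad/sec, 65 rad/sec, 950 rad/sec.
The highest is 950 rad/sec.

950 rad/sec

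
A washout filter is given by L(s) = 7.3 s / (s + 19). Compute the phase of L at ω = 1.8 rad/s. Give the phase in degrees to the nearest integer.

85 deg

∠(j1.8) = 90.00°
∠(j1.8 + 19) = arctan(1.8/19) = 5.41°
∠L(j1.8) = 90.00° − 5.41° = 84.59°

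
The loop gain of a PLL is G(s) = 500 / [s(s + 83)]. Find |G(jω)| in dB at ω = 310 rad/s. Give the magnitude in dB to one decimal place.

|j310 + 83| = √(310² + 83²) = 320.9
|j310| = 310
|G(j310)| = 500 / (320.9 × 310) = 0.0050259
20 log₁₀(0.0050259) = -45.98 dB

-46.0 dB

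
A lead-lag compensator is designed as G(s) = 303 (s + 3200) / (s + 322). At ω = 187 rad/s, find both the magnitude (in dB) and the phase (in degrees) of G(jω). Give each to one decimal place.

|G| = 68.3 dB, ∠G = -26.8°

|j187 + 3200| = √(187² + 3200²) = 3205
|j187 + 322| = √(187² + 322²) = 372.4
|G(j187)| = 303 × 3205 / 372.4 = 2608.4
20 log₁₀(2608.4) = 68.33 dB
∠(j187 + 3200) = arctan(187/3200) = 3.34°
∠(j187 + 322) = arctan(187/322) = 30.15°
∠G(j187) = 3.34° − 30.15° = -26.80°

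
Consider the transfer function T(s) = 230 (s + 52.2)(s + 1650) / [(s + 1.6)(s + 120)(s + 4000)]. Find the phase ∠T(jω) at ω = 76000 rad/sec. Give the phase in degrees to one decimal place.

∠(j76000 + 52.2) = arctan(76000/52.2) = 89.96°
∠(j76000 + 1650) = arctan(76000/1650) = 88.76°
∠(j76000 + 1.6) = arctan(76000/1.6) = 90.00°
∠(j76000 + 120) = arctan(76000/120) = 89.91°
∠(j76000 + 4000) = arctan(76000/4000) = 86.99°
∠T(j76000) = 89.96° + 88.76° − (90.00° + 89.91° + 86.99°) = -88.18°

-88.2°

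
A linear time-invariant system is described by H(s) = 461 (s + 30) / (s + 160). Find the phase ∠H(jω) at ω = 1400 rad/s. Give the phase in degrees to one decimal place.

∠(j1400 + 30) = arctan(1400/30) = 88.77°
∠(j1400 + 160) = arctan(1400/160) = 83.48°
∠H(j1400) = 88.77° − 83.48° = 5.29°

5.3°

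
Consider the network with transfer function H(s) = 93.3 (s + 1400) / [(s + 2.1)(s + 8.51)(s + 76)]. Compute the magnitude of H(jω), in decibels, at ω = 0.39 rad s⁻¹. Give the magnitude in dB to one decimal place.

39.5 dB

|j0.39 + 1400| = √(0.39² + 1400²) = 1400
|j0.39 + 2.1| = √(0.39² + 2.1²) = 2.136
|j0.39 + 8.51| = √(0.39² + 8.51²) = 8.519
|j0.39 + 76| = √(0.39² + 76²) = 76
|H(j0.39)| = 93.3 × 1400 / (2.136 × 8.519 × 76) = 94.455
20 log₁₀(94.455) = 39.50 dB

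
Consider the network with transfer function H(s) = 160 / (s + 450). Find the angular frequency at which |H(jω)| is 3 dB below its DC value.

For a single-pole low-pass, the −3 dB point is at the pole: ω = 450 rad s⁻¹.

450 rad s⁻¹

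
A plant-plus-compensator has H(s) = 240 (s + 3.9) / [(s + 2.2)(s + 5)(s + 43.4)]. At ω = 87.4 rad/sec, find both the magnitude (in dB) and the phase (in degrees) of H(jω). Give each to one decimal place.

|H| = -31.0 dB, ∠H = -151.4°

|j87.4 + 3.9| = √(87.4² + 3.9²) = 87.49
|j87.4 + 2.2| = √(87.4² + 2.2²) = 87.43
|j87.4 + 5| = √(87.4² + 5²) = 87.54
|j87.4 + 43.4| = √(87.4² + 43.4²) = 97.58
|H(j87.4)| = 240 × 87.49 / (87.43 × 87.54 × 97.58) = 0.028113
20 log₁₀(0.028113) = -31.02 dB
∠(j87.4 + 3.9) = arctan(87.4/3.9) = 87.45°
∠(j87.4 + 2.2) = arctan(87.4/2.2) = 88.56°
∠(j87.4 + 5) = arctan(87.4/5) = 86.73°
∠(j87.4 + 43.4) = arctan(87.4/43.4) = 63.59°
∠H(j87.4) = 87.45° − (88.56° + 86.73° + 63.59°) = -151.43°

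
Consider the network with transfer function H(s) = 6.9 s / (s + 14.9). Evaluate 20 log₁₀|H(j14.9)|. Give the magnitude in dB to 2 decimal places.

13.77 dB

|j14.9| = 14.9
|j14.9 + 14.9| = √(14.9² + 14.9²) = 21.07
|H(j14.9)| = 6.9 × 14.9 / 21.07 = 4.879
20 log₁₀(4.879) = 13.767 dB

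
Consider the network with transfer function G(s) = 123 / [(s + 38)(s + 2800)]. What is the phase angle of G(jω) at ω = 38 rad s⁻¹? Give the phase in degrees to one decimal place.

-45.8°

∠(j38 + 38) = arctan(38/38) = 45.00°
∠(j38 + 2800) = arctan(38/2800) = 0.78°
∠G(j38) = − (45.00° + 0.78°) = -45.78°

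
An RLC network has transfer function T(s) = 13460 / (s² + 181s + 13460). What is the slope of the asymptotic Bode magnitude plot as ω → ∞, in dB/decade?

-40 dB/decade

With 0 zeros and 2 poles, the high-frequency asymptotic slope is 20 × (0 − 2) = -40 dB/decade.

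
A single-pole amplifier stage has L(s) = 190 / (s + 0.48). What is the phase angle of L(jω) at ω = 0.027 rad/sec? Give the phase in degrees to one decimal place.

∠(j0.027 + 0.48) = arctan(0.027/0.48) = 3.22°
∠L(j0.027) = −3.22° = -3.22°

-3.2°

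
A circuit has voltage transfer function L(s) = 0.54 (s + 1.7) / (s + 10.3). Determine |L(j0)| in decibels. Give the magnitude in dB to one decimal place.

L(0) = 0.54 × 1.7 / 10.3 = 0.089126
20 log₁₀(0.089126) = -21.00 dB

-21.0 dB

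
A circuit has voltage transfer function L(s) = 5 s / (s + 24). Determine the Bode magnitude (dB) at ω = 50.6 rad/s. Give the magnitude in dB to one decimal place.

13.1 dB

|j50.6| = 50.6
|j50.6 + 24| = √(50.6² + 24²) = 56
|L(j50.6)| = 5 × 50.6 / 56 = 4.5176
20 log₁₀(4.5176) = 13.10 dB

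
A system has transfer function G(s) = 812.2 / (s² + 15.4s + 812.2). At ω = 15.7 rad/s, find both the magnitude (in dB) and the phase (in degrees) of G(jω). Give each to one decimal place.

|(j15.7)² + 15.4(j15.7) + 812.2| = |565.71 + j241.78| = 615.2
|G(j15.7)| = 812.2 / 615.2 = 1.3202
20 log₁₀(1.3202) = 2.41 dB
∠[(j15.7)² + 15.4(j15.7) + 812.2] = ∠[565.71 + j241.78] = 23.14°
∠G(j15.7) = −23.14° = -23.14°

|G| = 2.4 dB, ∠G = -23.1°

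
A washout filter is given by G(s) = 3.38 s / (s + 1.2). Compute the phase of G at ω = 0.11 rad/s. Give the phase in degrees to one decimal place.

84.8 deg

∠(j0.11) = 90.00°
∠(j0.11 + 1.2) = arctan(0.11/1.2) = 5.24°
∠G(j0.11) = 90.00° − 5.24° = 84.76°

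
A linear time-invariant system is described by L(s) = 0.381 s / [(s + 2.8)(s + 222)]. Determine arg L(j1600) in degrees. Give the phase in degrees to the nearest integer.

-82°

∠(j1600) = 90.00°
∠(j1600 + 2.8) = arctan(1600/2.8) = 89.90°
∠(j1600 + 222) = arctan(1600/222) = 82.10°
∠L(j1600) = 90.00° − (89.90° + 82.10°) = -82.00°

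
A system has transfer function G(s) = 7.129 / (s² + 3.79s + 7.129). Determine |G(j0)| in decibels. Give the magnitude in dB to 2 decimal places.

G(0) = 7.129 / 7.129 = 1
20 log₁₀(1) = 0.000 dB

0.00 dB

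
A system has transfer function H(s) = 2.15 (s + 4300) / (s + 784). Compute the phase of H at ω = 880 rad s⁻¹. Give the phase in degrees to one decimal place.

∠(j880 + 4300) = arctan(880/4300) = 11.57°
∠(j880 + 784) = arctan(880/784) = 48.30°
∠H(j880) = 11.57° − 48.30° = -36.74°

-36.7°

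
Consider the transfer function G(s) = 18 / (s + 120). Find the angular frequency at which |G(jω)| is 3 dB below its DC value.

120 rad/sec

For a single-pole low-pass, the −3 dB point is at the pole: ω = 120 rad/sec.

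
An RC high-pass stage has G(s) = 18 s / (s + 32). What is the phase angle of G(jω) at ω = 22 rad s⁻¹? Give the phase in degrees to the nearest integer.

∠(j22) = 90.00°
∠(j22 + 32) = arctan(22/32) = 34.51°
∠G(j22) = 90.00° − 34.51° = 55.49°

55°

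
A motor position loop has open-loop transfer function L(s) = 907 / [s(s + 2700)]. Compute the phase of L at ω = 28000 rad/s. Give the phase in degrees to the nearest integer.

-174°

∠(j28000 + 2700) = arctan(28000/2700) = 84.49°
∠(j28000) = 90.00°
∠L(j28000) = − (84.49° + 90.00°) = -174.49°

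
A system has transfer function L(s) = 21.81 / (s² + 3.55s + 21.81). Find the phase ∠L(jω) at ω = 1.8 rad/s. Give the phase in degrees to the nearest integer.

-19°

∠[(j1.8)² + 3.55(j1.8) + 21.81] = ∠[18.57 + j6.39] = 18.99°
∠L(j1.8) = −18.99° = -18.99°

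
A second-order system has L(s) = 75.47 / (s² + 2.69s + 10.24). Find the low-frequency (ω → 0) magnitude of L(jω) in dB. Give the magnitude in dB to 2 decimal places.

17.35 dB

L(0) = 75.47 / 10.24 = 7.3701
20 log₁₀(7.3701) = 17.349 dB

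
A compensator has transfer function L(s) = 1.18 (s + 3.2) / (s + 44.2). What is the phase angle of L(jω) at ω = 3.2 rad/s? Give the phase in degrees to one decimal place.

40.9°

∠(j3.2 + 3.2) = arctan(3.2/3.2) = 45.00°
∠(j3.2 + 44.2) = arctan(3.2/44.2) = 4.14°
∠L(j3.2) = 45.00° − 4.14° = 40.86°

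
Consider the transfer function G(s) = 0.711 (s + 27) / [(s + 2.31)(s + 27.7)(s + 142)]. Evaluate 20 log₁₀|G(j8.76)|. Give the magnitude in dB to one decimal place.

|j8.76 + 27| = √(8.76² + 27²) = 28.39
|j8.76 + 2.31| = √(8.76² + 2.31²) = 9.059
|j8.76 + 27.7| = √(8.76² + 27.7²) = 29.05
|j8.76 + 142| = √(8.76² + 142²) = 142.3
|G(j8.76)| = 0.711 × 28.39 / (9.059 × 29.05 × 142.3) = 0.00053898
20 log₁₀(0.00053898) = -65.37 dB

-65.4 dB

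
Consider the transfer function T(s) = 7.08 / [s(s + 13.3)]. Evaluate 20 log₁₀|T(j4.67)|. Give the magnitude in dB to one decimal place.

|j4.67 + 13.3| = √(4.67² + 13.3²) = 14.1
|j4.67| = 4.67
|T(j4.67)| = 7.08 / (14.1 × 4.67) = 0.10755
20 log₁₀(0.10755) = -19.37 dB

-19.4 dB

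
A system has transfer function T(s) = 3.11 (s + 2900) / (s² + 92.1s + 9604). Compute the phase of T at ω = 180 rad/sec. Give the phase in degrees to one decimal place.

∠(j180 + 2900) = arctan(180/2900) = 3.55°
∠[(j180)² + 92.1(j180) + 9604] = ∠[-22796 + j16578] = 143.97°
∠T(j180) = 3.55° − 143.97° = -140.42°

-140.4 deg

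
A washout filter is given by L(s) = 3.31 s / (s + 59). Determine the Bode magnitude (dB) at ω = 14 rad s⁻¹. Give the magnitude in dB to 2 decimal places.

-2.34 dB

|j14| = 14
|j14 + 59| = √(14² + 59²) = 60.64
|L(j14)| = 3.31 × 14 / 60.64 = 0.7642
20 log₁₀(0.7642) = -2.336 dB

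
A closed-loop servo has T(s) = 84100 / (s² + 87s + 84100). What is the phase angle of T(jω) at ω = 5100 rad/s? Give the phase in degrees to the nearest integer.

∠[(j5100)² + 87(j5100) + 84100] = ∠[-2.5926e+07 + j4.437e+05] = 179.02°
∠T(j5100) = −179.02° = -179.02°

-179°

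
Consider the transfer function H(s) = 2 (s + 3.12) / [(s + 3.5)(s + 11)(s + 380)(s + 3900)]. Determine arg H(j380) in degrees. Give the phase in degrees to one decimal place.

∠(j380 + 3.12) = arctan(380/3.12) = 89.53°
∠(j380 + 3.5) = arctan(380/3.5) = 89.47°
∠(j380 + 11) = arctan(380/11) = 88.34°
∠(j380 + 380) = arctan(380/380) = 45.00°
∠(j380 + 3900) = arctan(380/3900) = 5.57°
∠H(j380) = 89.53° − (89.47° + 88.34° + 45.00° + 5.57°) = -138.85°

-138.8°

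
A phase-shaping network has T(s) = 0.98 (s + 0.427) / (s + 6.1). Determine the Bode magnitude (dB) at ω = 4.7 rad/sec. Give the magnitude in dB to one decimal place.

|j4.7 + 0.427| = √(4.7² + 0.427²) = 4.719
|j4.7 + 6.1| = √(4.7² + 6.1²) = 7.701
|T(j4.7)| = 0.98 × 4.719 / 7.701 = 0.60059
20 log₁₀(0.60059) = -4.43 dB

-4.4 dB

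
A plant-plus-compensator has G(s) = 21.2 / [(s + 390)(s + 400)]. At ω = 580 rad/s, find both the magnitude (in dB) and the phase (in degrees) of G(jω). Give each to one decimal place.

|G| = -87.3 dB, ∠G = -111.5°

|j580 + 390| = √(580² + 390²) = 698.9
|j580 + 400| = √(580² + 400²) = 704.6
|G(j580)| = 21.2 / (698.9 × 704.6) = 4.3051e-05
20 log₁₀(4.3051e-05) = -87.32 dB
∠(j580 + 390) = arctan(580/390) = 56.08°
∠(j580 + 400) = arctan(580/400) = 55.41°
∠G(j580) = − (56.08° + 55.41°) = -111.49°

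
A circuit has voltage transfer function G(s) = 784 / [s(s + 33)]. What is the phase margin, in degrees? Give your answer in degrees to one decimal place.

58.5°

Gain crossover: |G(jω)| = 1 at ω ≈ 20.2 rad/s.
∠G(j20.2) = −90° − arctan(20.2/33) ≈ -121.53°
PM = 180° + (-121.53°) = 58.47°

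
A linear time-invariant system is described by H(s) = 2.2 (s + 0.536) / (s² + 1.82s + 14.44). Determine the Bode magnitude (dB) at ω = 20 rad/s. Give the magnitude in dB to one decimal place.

|j20 + 0.536| = √(20² + 0.536²) = 20.01
|(j20)² + 1.82(j20) + 14.44| = |-385.56 + j36.4| = 387.3
|H(j20)| = 2.2 × 20.01 / 387.3 = 0.11366
20 log₁₀(0.11366) = -18.89 dB

-18.9 dB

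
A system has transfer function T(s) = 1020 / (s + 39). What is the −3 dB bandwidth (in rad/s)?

For a single-pole low-pass, the −3 dB point is at the pole: ω = 39 rad/s.

39 rad/s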